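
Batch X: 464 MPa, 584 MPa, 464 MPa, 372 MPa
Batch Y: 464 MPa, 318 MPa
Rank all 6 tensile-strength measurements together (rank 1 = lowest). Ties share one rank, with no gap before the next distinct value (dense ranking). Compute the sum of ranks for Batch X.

Sorted (ascending): 318, 372, 464, 464, 464, 584
The 3 values of 464 share dense rank 3.
Remaining distinct values take the next consecutive integers.
Batch X values → pooled ranks: 464→3, 584→4, 464→3, 372→2
Rank sum = 3 + 4 + 3 + 2 = 12

12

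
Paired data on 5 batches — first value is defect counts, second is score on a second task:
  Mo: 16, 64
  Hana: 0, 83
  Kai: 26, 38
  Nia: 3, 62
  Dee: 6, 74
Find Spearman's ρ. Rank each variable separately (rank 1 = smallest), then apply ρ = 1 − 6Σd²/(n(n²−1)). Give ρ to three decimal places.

Ranks of variable 1: 4, 1, 5, 2, 3
Ranks of variable 2: 3, 5, 1, 2, 4
d = r₁ − r₂: 1, -4, 4, 0, -1
d²: 1, 16, 16, 0, 1; Σd² = 34
ρ = 1 − 6·34/(5·24) = 1 − 204/120 = -0.700

-0.700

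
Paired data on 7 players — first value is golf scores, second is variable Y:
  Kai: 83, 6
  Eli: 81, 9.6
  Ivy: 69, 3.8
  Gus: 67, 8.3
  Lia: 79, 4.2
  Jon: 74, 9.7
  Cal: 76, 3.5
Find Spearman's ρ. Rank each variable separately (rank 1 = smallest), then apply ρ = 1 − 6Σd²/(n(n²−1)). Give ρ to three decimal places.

Ranks of variable 1: 7, 6, 2, 1, 5, 3, 4
Ranks of variable 2: 4, 6, 2, 5, 3, 7, 1
d = r₁ − r₂: 3, 0, 0, -4, 2, -4, 3
d²: 9, 0, 0, 16, 4, 16, 9; Σd² = 54
ρ = 1 − 6·54/(7·48) = 1 − 324/336 = 0.036

0.036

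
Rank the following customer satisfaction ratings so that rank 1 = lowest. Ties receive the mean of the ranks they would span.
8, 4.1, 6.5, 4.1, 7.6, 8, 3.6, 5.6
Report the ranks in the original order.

7.5, 2.5, 5, 2.5, 6, 7.5, 1, 4

Sorted (ascending): 3.6, 4.1, 4.1, 5.6, 6.5, 7.6, 8, 8
The 2 values of 4.1 occupy positions 2–3 → average rank (2+3)/2 = 2.5.
The 2 values of 8 occupy positions 7–8 → average rank (7+8)/2 = 7.5.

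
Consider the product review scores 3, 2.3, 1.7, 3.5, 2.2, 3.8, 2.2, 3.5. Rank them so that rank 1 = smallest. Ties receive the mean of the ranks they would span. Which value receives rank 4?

Sorted (ascending): 1.7, 2.2, 2.2, 2.3, 3, 3.5, 3.5, 3.8
The 2 values of 2.2 occupy positions 2–3 → average rank (2+3)/2 = 2.5.
The 2 values of 3.5 occupy positions 6–7 → average rank (6+7)/2 = 6.5.
Rank 4 → value 2.3.

2.3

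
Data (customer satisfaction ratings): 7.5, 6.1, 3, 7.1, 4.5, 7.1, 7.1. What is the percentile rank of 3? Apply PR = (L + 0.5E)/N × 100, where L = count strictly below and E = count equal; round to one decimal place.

N = 7.
Strictly below 3: 0. Equal to 3: 1.
PR = (0 + 0.5·1)/7 × 100 = 7.1

7.1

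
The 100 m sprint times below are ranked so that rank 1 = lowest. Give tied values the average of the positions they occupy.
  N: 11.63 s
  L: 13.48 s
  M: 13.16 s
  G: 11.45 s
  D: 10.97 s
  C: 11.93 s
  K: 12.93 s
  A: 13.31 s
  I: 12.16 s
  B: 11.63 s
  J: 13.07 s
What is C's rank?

Sorted (ascending): 10.97, 11.45, 11.63, 11.63, 11.93, 12.16, 12.93, 13.07, 13.16, 13.31, 13.48
The 2 values of 11.63 occupy positions 3–4 → average rank (3+4)/2 = 3.5.
C has value 11.93 s → rank 5.

5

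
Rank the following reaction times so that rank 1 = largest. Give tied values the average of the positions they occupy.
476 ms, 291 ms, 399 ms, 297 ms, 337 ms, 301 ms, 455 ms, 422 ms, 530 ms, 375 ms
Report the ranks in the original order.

2, 10, 5, 9, 7, 8, 3, 4, 1, 6

Sorted (descending): 530, 476, 455, 422, 399, 375, 337, 301, 297, 291
No ties — each value takes its position as its rank.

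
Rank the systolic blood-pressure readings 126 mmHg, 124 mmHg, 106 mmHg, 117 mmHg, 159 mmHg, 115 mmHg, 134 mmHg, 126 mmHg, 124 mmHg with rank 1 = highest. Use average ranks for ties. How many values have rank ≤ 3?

Sorted (descending): 159, 134, 126, 126, 124, 124, 117, 115, 106
The 2 values of 126 occupy positions 3–4 → average rank (3+4)/2 = 3.5.
The 2 values of 124 occupy positions 5–6 → average rank (5+6)/2 = 5.5.
Ranks ≤ 3: {1, 2} → 2 values.

2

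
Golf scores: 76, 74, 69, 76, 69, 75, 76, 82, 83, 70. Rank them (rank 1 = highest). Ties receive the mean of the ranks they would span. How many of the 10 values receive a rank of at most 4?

Sorted (descending): 83, 82, 76, 76, 76, 75, 74, 70, 69, 69
The 3 values of 76 occupy positions 3–5 → average rank 4.
The 2 values of 69 occupy positions 9–10 → average rank (9+10)/2 = 9.5.
Ranks ≤ 4: {1, 2, 4, 4, 4} → 5 values.

5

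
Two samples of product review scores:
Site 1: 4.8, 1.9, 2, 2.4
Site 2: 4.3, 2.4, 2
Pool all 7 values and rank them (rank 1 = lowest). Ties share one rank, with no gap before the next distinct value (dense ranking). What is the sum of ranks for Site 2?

Sorted (ascending): 1.9, 2, 2, 2.4, 2.4, 4.3, 4.8
The 2 values of 2 share dense rank 2.
The 2 values of 2.4 share dense rank 3.
Remaining distinct values take the next consecutive integers.
Site 2 values → pooled ranks: 4.3→4, 2.4→3, 2→2
Rank sum = 4 + 3 + 2 = 9

9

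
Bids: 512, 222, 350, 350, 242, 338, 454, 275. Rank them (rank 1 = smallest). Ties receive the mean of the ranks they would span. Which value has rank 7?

Sorted (ascending): 222, 242, 275, 338, 350, 350, 454, 512
The 2 values of 350 occupy positions 5–6 → average rank (5+6)/2 = 5.5.
Rank 7 → value 454.

454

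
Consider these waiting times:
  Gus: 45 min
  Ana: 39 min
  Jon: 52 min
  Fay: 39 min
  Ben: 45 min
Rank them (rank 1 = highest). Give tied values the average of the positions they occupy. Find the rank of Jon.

1

Sorted (descending): 52, 45, 45, 39, 39
The 2 values of 45 occupy positions 2–3 → average rank (2+3)/2 = 2.5.
The 2 values of 39 occupy positions 4–5 → average rank (4+5)/2 = 4.5.
Jon has value 52 min → rank 1.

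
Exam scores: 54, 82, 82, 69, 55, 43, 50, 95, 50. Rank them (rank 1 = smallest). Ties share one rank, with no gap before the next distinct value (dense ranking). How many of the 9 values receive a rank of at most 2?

3

Sorted (ascending): 43, 50, 50, 54, 55, 69, 82, 82, 95
The 2 values of 50 share dense rank 2.
The 2 values of 82 share dense rank 6.
Remaining distinct values take the next consecutive integers.
Ranks ≤ 2: {1, 2, 2} → 3 values.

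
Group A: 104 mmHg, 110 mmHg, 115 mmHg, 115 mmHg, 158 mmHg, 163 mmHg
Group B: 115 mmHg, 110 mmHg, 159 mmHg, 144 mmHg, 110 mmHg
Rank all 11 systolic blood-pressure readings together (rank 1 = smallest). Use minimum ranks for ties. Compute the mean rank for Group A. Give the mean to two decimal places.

5.50

Sorted (ascending): 104, 110, 110, 110, 115, 115, 115, 144, 158, 159, 163
The 3 values of 110 occupy positions 2–4 → each gets rank 2.
The 3 values of 115 occupy positions 5–7 → each gets rank 5.
Group A values → pooled ranks: 104→1, 110→2, 115→5, 115→5, 158→9, 163→11
Mean rank = (1 + 2 + 5 + 5 + 9 + 11) / 6 = 5.50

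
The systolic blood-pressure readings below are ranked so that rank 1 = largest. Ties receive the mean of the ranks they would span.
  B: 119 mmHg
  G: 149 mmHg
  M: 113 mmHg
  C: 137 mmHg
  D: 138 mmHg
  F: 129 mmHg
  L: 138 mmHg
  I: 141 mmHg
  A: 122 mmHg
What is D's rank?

3.5

Sorted (descending): 149, 141, 138, 138, 137, 129, 122, 119, 113
The 2 values of 138 occupy positions 3–4 → average rank (3+4)/2 = 3.5.
D has value 138 mmHg → rank 3.5.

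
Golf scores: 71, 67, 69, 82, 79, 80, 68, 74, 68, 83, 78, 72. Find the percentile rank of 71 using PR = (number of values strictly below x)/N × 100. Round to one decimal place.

33.3

N = 12.
Strictly below 71: 4. Equal to 71: 1.
PR = 4/12 × 100 = 33.3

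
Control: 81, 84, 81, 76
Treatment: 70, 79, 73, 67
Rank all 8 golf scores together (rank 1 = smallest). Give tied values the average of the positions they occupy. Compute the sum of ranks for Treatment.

11

Sorted (ascending): 67, 70, 73, 76, 79, 81, 81, 84
The 2 values of 81 occupy positions 6–7 → average rank (6+7)/2 = 6.5.
Treatment values → pooled ranks: 70→2, 79→5, 73→3, 67→1
Rank sum = 2 + 5 + 3 + 1 = 11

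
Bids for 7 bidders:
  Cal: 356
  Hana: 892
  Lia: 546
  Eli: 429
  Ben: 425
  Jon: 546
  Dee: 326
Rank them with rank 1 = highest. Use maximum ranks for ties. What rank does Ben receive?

5

Sorted (descending): 892, 546, 546, 429, 425, 356, 326
The 2 values of 546 occupy positions 2–3 → each gets rank 3.
Ben has value 425 → rank 5.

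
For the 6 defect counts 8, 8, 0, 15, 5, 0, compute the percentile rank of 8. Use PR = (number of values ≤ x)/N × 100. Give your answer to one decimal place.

83.3

N = 6.
Strictly below 8: 3. Equal to 8: 2.
PR = 5/6 × 100 = 83.3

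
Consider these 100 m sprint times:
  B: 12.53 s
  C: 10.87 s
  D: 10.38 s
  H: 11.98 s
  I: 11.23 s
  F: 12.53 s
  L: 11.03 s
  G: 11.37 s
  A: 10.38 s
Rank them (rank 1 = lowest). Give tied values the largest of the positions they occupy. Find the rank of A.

Sorted (ascending): 10.38, 10.38, 10.87, 11.03, 11.23, 11.37, 11.98, 12.53, 12.53
The 2 values of 10.38 occupy positions 1–2 → each gets rank 2.
The 2 values of 12.53 occupy positions 8–9 → each gets rank 9.
A has value 10.38 s → rank 2.

2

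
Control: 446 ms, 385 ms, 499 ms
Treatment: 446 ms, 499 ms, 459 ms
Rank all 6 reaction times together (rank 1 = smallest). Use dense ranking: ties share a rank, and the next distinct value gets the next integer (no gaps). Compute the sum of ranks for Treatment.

Sorted (ascending): 385, 446, 446, 459, 499, 499
The 2 values of 446 share dense rank 2.
The 2 values of 499 share dense rank 4.
Remaining distinct values take the next consecutive integers.
Treatment values → pooled ranks: 446→2, 499→4, 459→3
Rank sum = 2 + 4 + 3 = 9

9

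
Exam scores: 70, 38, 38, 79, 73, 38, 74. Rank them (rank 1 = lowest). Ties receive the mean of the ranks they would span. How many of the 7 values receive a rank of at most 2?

Sorted (ascending): 38, 38, 38, 70, 73, 74, 79
The 3 values of 38 occupy positions 1–3 → average rank 2.
Ranks ≤ 2: {2, 2, 2} → 3 values.

3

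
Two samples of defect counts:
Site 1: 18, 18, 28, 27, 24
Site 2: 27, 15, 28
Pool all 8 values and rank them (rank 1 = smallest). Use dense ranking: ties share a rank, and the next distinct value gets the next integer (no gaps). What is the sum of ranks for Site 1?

16

Sorted (ascending): 15, 18, 18, 24, 27, 27, 28, 28
The 2 values of 18 share dense rank 2.
The 2 values of 27 share dense rank 4.
The 2 values of 28 share dense rank 5.
Remaining distinct values take the next consecutive integers.
Site 1 values → pooled ranks: 18→2, 18→2, 28→5, 27→4, 24→3
Rank sum = 2 + 2 + 5 + 4 + 3 = 16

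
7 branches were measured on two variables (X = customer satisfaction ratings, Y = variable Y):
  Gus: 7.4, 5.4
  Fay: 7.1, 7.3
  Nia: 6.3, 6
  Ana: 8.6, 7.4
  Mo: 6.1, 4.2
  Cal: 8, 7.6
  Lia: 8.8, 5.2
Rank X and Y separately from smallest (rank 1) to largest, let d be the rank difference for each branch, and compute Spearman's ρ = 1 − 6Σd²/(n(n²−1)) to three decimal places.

0.321

Ranks of variable 1: 4, 3, 2, 6, 1, 5, 7
Ranks of variable 2: 3, 5, 4, 6, 1, 7, 2
d = r₁ − r₂: 1, -2, -2, 0, 0, -2, 5
d²: 1, 4, 4, 0, 0, 4, 25; Σd² = 38
ρ = 1 − 6·38/(7·48) = 1 − 228/336 = 0.321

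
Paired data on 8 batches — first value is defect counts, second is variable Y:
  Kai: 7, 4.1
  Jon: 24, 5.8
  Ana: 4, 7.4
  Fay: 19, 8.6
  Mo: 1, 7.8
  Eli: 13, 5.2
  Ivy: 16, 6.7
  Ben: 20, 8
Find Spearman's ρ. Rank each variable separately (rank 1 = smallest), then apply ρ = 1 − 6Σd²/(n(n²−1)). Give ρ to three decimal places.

0.143

Ranks of variable 1: 3, 8, 2, 6, 1, 4, 5, 7
Ranks of variable 2: 1, 3, 5, 8, 6, 2, 4, 7
d = r₁ − r₂: 2, 5, -3, -2, -5, 2, 1, 0
d²: 4, 25, 9, 4, 25, 4, 1, 0; Σd² = 72
ρ = 1 − 6·72/(8·63) = 1 − 432/504 = 0.143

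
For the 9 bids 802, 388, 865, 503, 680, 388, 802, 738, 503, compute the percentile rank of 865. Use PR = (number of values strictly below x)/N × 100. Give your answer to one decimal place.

88.9

N = 9.
Strictly below 865: 8. Equal to 865: 1.
PR = 8/9 × 100 = 88.9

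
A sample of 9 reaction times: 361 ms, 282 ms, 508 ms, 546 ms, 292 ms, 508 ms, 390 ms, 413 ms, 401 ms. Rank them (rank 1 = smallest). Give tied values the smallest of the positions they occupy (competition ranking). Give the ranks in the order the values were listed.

Sorted (ascending): 282, 292, 361, 390, 401, 413, 508, 508, 546
The 2 values of 508 occupy positions 7–8 → each gets rank 7.

3, 1, 7, 9, 2, 7, 4, 6, 5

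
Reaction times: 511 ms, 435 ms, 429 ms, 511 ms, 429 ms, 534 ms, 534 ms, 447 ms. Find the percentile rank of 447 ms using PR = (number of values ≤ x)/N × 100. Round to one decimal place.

N = 8.
Strictly below 447: 3. Equal to 447: 1.
PR = 4/8 × 100 = 50.0

50.0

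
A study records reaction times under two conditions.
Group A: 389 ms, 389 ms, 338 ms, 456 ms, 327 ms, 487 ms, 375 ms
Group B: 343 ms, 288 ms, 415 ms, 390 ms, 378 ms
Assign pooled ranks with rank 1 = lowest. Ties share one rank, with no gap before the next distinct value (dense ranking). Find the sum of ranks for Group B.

Sorted (ascending): 288, 327, 338, 343, 375, 378, 389, 389, 390, 415, 456, 487
The 2 values of 389 share dense rank 7.
Remaining distinct values take the next consecutive integers.
Group B values → pooled ranks: 343→4, 288→1, 415→9, 390→8, 378→6
Rank sum = 4 + 1 + 9 + 8 + 6 = 28

28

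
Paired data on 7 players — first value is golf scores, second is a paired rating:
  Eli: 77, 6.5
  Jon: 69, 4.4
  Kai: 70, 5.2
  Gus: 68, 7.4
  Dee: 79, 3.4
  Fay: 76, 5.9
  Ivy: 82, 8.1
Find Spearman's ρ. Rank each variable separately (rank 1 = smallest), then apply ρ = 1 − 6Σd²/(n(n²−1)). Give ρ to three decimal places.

0.107

Ranks of variable 1: 5, 2, 3, 1, 6, 4, 7
Ranks of variable 2: 5, 2, 3, 6, 1, 4, 7
d = r₁ − r₂: 0, 0, 0, -5, 5, 0, 0
d²: 0, 0, 0, 25, 25, 0, 0; Σd² = 50
ρ = 1 − 6·50/(7·48) = 1 − 300/336 = 0.107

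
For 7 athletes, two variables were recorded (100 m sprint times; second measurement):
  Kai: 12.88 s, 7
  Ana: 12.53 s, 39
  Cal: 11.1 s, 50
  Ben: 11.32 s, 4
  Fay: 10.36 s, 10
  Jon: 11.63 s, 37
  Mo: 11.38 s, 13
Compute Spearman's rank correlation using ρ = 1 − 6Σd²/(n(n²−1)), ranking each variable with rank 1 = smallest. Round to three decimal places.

-0.036

Ranks of variable 1: 7, 6, 2, 3, 1, 5, 4
Ranks of variable 2: 2, 6, 7, 1, 3, 5, 4
d = r₁ − r₂: 5, 0, -5, 2, -2, 0, 0
d²: 25, 0, 25, 4, 4, 0, 0; Σd² = 58
ρ = 1 − 6·58/(7·48) = 1 − 348/336 = -0.036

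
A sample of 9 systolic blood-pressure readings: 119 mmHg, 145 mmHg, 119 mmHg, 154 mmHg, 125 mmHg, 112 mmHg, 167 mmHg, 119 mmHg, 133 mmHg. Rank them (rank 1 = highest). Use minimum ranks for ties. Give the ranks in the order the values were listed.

6, 3, 6, 2, 5, 9, 1, 6, 4

Sorted (descending): 167, 154, 145, 133, 125, 119, 119, 119, 112
The 3 values of 119 occupy positions 6–8 → each gets rank 6.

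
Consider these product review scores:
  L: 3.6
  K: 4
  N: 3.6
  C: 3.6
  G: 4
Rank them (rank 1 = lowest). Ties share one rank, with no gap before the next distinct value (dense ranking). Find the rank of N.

Sorted (ascending): 3.6, 3.6, 3.6, 4, 4
The 3 values of 3.6 share dense rank 1.
The 2 values of 4 share dense rank 2.
N has value 3.6 → rank 1.

1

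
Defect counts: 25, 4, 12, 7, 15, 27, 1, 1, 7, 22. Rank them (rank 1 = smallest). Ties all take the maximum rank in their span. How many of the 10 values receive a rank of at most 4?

Sorted (ascending): 1, 1, 4, 7, 7, 12, 15, 22, 25, 27
The 2 values of 1 occupy positions 1–2 → each gets rank 2.
The 2 values of 7 occupy positions 4–5 → each gets rank 5.
Ranks ≤ 4: {2, 2, 3} → 3 values.

3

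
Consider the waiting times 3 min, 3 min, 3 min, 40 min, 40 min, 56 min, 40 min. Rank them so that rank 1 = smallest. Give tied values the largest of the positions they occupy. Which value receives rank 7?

56

Sorted (ascending): 3, 3, 3, 40, 40, 40, 56
The 3 values of 3 occupy positions 1–3 → each gets rank 3.
The 3 values of 40 occupy positions 4–6 → each gets rank 6.
Rank 7 → value 56.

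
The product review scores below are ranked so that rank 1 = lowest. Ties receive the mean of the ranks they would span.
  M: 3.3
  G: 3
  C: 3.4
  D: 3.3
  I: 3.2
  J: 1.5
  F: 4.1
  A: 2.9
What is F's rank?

8

Sorted (ascending): 1.5, 2.9, 3, 3.2, 3.3, 3.3, 3.4, 4.1
The 2 values of 3.3 occupy positions 5–6 → average rank (5+6)/2 = 5.5.
F has value 4.1 → rank 8.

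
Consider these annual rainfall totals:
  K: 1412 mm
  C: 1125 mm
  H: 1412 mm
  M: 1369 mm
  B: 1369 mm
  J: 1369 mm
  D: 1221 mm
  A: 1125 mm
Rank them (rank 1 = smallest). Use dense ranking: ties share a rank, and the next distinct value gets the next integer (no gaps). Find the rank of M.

Sorted (ascending): 1125, 1125, 1221, 1369, 1369, 1369, 1412, 1412
The 2 values of 1125 share dense rank 1.
The 3 values of 1369 share dense rank 3.
The 2 values of 1412 share dense rank 4.
Remaining distinct values take the next consecutive integers.
M has value 1369 mm → rank 3.

3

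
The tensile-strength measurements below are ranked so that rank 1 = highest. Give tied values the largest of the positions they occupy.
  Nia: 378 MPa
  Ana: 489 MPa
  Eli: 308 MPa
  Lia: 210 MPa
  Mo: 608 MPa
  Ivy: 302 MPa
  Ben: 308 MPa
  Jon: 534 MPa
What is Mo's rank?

1

Sorted (descending): 608, 534, 489, 378, 308, 308, 302, 210
The 2 values of 308 occupy positions 5–6 → each gets rank 6.
Mo has value 608 MPa → rank 1.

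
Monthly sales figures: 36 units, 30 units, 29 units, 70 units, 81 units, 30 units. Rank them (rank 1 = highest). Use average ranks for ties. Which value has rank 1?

Sorted (descending): 81, 70, 36, 30, 30, 29
The 2 values of 30 occupy positions 4–5 → average rank (4+5)/2 = 4.5.
Rank 1 → value 81.

81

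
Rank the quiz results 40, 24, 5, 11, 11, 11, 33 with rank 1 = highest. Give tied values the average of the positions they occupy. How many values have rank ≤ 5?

6

Sorted (descending): 40, 33, 24, 11, 11, 11, 5
The 3 values of 11 occupy positions 4–6 → average rank 5.
Ranks ≤ 5: {1, 2, 3, 5, 5, 5} → 6 values.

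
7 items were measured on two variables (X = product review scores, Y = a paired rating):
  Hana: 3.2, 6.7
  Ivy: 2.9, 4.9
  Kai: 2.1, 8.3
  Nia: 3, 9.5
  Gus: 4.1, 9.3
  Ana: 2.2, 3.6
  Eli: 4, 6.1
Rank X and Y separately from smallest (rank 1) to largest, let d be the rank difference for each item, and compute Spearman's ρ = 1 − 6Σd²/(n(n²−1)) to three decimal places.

Ranks of variable 1: 5, 3, 1, 4, 7, 2, 6
Ranks of variable 2: 4, 2, 5, 7, 6, 1, 3
d = r₁ − r₂: 1, 1, -4, -3, 1, 1, 3
d²: 1, 1, 16, 9, 1, 1, 9; Σd² = 38
ρ = 1 − 6·38/(7·48) = 1 − 228/336 = 0.321

0.321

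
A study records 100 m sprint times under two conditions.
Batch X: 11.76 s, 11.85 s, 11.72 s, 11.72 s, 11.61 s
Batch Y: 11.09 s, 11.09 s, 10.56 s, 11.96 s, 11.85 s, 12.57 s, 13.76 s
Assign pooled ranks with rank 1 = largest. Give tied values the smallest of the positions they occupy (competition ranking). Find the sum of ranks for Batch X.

33

Sorted (descending): 13.76, 12.57, 11.96, 11.85, 11.85, 11.76, 11.72, 11.72, 11.61, 11.09, 11.09, 10.56
The 2 values of 11.85 occupy positions 4–5 → each gets rank 4.
The 2 values of 11.72 occupy positions 7–8 → each gets rank 7.
The 2 values of 11.09 occupy positions 10–11 → each gets rank 10.
Batch X values → pooled ranks: 11.76→6, 11.85→4, 11.72→7, 11.72→7, 11.61→9
Rank sum = 6 + 4 + 7 + 7 + 9 = 33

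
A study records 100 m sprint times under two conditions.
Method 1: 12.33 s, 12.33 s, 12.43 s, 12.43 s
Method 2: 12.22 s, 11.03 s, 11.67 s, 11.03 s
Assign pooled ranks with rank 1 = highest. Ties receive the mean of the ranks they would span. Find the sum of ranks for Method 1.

10

Sorted (descending): 12.43, 12.43, 12.33, 12.33, 12.22, 11.67, 11.03, 11.03
The 2 values of 12.43 occupy positions 1–2 → average rank (1+2)/2 = 1.5.
The 2 values of 12.33 occupy positions 3–4 → average rank (3+4)/2 = 3.5.
The 2 values of 11.03 occupy positions 7–8 → average rank (7+8)/2 = 7.5.
Method 1 values → pooled ranks: 12.33→3.5, 12.33→3.5, 12.43→1.5, 12.43→1.5
Rank sum = 3.5 + 3.5 + 1.5 + 1.5 = 10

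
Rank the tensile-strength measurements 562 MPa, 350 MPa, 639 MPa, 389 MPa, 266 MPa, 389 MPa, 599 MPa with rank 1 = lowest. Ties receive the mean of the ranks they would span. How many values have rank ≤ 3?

Sorted (ascending): 266, 350, 389, 389, 562, 599, 639
The 2 values of 389 occupy positions 3–4 → average rank (3+4)/2 = 3.5.
Ranks ≤ 3: {1, 2} → 2 values.

2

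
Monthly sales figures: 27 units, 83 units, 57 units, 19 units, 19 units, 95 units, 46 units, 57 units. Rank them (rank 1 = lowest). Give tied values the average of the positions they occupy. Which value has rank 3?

Sorted (ascending): 19, 19, 27, 46, 57, 57, 83, 95
The 2 values of 19 occupy positions 1–2 → average rank (1+2)/2 = 1.5.
The 2 values of 57 occupy positions 5–6 → average rank (5+6)/2 = 5.5.
Rank 3 → value 27.

27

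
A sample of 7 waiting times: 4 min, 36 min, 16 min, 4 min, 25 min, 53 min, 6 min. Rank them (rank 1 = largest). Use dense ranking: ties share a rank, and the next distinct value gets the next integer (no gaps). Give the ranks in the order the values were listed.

6, 2, 4, 6, 3, 1, 5

Sorted (descending): 53, 36, 25, 16, 6, 4, 4
The 2 values of 4 share dense rank 6.
Remaining distinct values take the next consecutive integers.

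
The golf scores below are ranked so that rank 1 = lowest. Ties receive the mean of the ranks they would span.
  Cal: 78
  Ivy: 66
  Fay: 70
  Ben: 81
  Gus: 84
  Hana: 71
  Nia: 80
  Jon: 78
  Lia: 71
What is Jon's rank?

Sorted (ascending): 66, 70, 71, 71, 78, 78, 80, 81, 84
The 2 values of 71 occupy positions 3–4 → average rank (3+4)/2 = 3.5.
The 2 values of 78 occupy positions 5–6 → average rank (5+6)/2 = 5.5.
Jon has value 78 → rank 5.5.

5.5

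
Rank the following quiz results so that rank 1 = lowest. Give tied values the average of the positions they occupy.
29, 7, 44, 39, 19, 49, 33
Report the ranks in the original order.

3, 1, 6, 5, 2, 7, 4

Sorted (ascending): 7, 19, 29, 33, 39, 44, 49
No ties — each value takes its position as its rank.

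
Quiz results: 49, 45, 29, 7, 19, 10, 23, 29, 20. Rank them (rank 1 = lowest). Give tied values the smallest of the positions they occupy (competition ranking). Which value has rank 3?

19

Sorted (ascending): 7, 10, 19, 20, 23, 29, 29, 45, 49
The 2 values of 29 occupy positions 6–7 → each gets rank 6.
Rank 3 → value 19.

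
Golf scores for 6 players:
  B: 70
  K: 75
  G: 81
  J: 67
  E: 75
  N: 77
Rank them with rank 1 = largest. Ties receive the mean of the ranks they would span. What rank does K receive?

3.5

Sorted (descending): 81, 77, 75, 75, 70, 67
The 2 values of 75 occupy positions 3–4 → average rank (3+4)/2 = 3.5.
K has value 75 → rank 3.5.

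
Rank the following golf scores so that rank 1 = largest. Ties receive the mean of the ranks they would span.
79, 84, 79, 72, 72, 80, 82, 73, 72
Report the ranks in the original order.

Sorted (descending): 84, 82, 80, 79, 79, 73, 72, 72, 72
The 2 values of 79 occupy positions 4–5 → average rank (4+5)/2 = 4.5.
The 3 values of 72 occupy positions 7–9 → average rank 8.

4.5, 1, 4.5, 8, 8, 3, 2, 6, 8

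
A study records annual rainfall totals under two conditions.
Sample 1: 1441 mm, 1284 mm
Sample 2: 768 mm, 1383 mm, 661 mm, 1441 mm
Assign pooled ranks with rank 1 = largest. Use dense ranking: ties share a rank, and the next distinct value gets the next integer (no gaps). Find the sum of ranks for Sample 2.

Sorted (descending): 1441, 1441, 1383, 1284, 768, 661
The 2 values of 1441 share dense rank 1.
Remaining distinct values take the next consecutive integers.
Sample 2 values → pooled ranks: 768→4, 1383→2, 661→5, 1441→1
Rank sum = 4 + 2 + 5 + 1 = 12

12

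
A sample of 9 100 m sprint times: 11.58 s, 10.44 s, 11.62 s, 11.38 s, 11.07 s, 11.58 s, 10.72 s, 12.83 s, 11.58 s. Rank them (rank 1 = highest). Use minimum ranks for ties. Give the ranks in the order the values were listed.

Sorted (descending): 12.83, 11.62, 11.58, 11.58, 11.58, 11.38, 11.07, 10.72, 10.44
The 3 values of 11.58 occupy positions 3–5 → each gets rank 3.

3, 9, 2, 6, 7, 3, 8, 1, 3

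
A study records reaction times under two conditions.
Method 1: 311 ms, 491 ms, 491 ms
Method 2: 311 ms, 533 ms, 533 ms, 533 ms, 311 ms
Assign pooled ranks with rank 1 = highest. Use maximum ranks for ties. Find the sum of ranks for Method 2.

25

Sorted (descending): 533, 533, 533, 491, 491, 311, 311, 311
The 3 values of 533 occupy positions 1–3 → each gets rank 3.
The 2 values of 491 occupy positions 4–5 → each gets rank 5.
The 3 values of 311 occupy positions 6–8 → each gets rank 8.
Method 2 values → pooled ranks: 311→8, 533→3, 533→3, 533→3, 311→8
Rank sum = 8 + 3 + 3 + 3 + 8 = 25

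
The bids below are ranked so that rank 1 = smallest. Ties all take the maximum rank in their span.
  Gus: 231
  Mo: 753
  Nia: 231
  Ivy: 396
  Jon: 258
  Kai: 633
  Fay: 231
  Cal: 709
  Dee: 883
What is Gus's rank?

Sorted (ascending): 231, 231, 231, 258, 396, 633, 709, 753, 883
The 3 values of 231 occupy positions 1–3 → each gets rank 3.
Gus has value 231 → rank 3.

3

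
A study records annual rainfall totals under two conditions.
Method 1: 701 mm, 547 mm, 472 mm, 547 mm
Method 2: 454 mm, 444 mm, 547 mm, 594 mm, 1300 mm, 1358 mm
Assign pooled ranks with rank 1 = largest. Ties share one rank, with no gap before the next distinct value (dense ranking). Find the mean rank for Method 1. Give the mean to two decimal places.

Sorted (descending): 1358, 1300, 701, 594, 547, 547, 547, 472, 454, 444
The 3 values of 547 share dense rank 5.
Remaining distinct values take the next consecutive integers.
Method 1 values → pooled ranks: 701→3, 547→5, 472→6, 547→5
Mean rank = (3 + 5 + 6 + 5) / 4 = 4.75

4.75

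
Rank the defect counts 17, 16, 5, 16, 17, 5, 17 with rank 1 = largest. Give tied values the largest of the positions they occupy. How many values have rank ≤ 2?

0

Sorted (descending): 17, 17, 17, 16, 16, 5, 5
The 3 values of 17 occupy positions 1–3 → each gets rank 3.
The 2 values of 16 occupy positions 4–5 → each gets rank 5.
The 2 values of 5 occupy positions 6–7 → each gets rank 7.
Ranks ≤ 2: {} → 0 values.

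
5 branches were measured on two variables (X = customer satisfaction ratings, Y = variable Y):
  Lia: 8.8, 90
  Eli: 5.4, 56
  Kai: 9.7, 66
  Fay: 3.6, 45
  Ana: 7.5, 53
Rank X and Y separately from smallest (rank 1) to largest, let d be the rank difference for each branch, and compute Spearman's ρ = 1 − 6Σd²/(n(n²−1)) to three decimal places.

0.800

Ranks of variable 1: 4, 2, 5, 1, 3
Ranks of variable 2: 5, 3, 4, 1, 2
d = r₁ − r₂: -1, -1, 1, 0, 1
d²: 1, 1, 1, 0, 1; Σd² = 4
ρ = 1 − 6·4/(5·24) = 1 − 24/120 = 0.800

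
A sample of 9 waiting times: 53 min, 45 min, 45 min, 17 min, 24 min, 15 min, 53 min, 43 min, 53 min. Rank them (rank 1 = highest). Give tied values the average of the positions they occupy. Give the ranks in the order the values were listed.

Sorted (descending): 53, 53, 53, 45, 45, 43, 24, 17, 15
The 3 values of 53 occupy positions 1–3 → average rank 2.
The 2 values of 45 occupy positions 4–5 → average rank (4+5)/2 = 4.5.

2, 4.5, 4.5, 8, 7, 9, 2, 6, 2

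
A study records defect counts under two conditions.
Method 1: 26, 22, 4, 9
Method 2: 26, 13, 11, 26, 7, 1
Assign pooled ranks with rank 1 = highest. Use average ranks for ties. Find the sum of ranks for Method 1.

22

Sorted (descending): 26, 26, 26, 22, 13, 11, 9, 7, 4, 1
The 3 values of 26 occupy positions 1–3 → average rank 2.
Method 1 values → pooled ranks: 26→2, 22→4, 4→9, 9→7
Rank sum = 2 + 4 + 9 + 7 = 22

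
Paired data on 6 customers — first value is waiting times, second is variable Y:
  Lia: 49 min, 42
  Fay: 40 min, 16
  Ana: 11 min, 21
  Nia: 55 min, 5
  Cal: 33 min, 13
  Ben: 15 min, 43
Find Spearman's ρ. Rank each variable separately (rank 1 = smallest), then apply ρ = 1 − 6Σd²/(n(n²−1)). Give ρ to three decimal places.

Ranks of variable 1: 5, 4, 1, 6, 3, 2
Ranks of variable 2: 5, 3, 4, 1, 2, 6
d = r₁ − r₂: 0, 1, -3, 5, 1, -4
d²: 0, 1, 9, 25, 1, 16; Σd² = 52
ρ = 1 − 6·52/(6·35) = 1 − 312/210 = -0.486

-0.486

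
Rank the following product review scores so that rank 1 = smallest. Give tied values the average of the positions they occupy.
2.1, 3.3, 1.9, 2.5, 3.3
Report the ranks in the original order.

2, 4.5, 1, 3, 4.5

Sorted (ascending): 1.9, 2.1, 2.5, 3.3, 3.3
The 2 values of 3.3 occupy positions 4–5 → average rank (4+5)/2 = 4.5.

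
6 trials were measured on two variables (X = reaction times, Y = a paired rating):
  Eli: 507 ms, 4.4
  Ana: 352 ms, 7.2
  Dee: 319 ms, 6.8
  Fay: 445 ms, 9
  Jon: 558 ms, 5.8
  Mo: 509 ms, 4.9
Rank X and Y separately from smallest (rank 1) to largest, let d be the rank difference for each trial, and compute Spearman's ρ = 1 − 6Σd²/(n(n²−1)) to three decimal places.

Ranks of variable 1: 4, 2, 1, 3, 6, 5
Ranks of variable 2: 1, 5, 4, 6, 3, 2
d = r₁ − r₂: 3, -3, -3, -3, 3, 3
d²: 9, 9, 9, 9, 9, 9; Σd² = 54
ρ = 1 − 6·54/(6·35) = 1 − 324/210 = -0.543

-0.543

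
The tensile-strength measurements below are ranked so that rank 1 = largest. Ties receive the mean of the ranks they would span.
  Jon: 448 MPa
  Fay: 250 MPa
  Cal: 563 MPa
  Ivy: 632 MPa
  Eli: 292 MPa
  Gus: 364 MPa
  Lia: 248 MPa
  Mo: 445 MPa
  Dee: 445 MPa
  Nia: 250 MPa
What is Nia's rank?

8.5

Sorted (descending): 632, 563, 448, 445, 445, 364, 292, 250, 250, 248
The 2 values of 445 occupy positions 4–5 → average rank (4+5)/2 = 4.5.
The 2 values of 250 occupy positions 8–9 → average rank (8+9)/2 = 8.5.
Nia has value 250 MPa → rank 8.5.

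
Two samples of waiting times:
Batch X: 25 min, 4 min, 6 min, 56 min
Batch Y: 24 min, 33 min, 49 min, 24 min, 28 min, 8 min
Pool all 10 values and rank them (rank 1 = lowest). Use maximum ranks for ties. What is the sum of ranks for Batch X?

19

Sorted (ascending): 4, 6, 8, 24, 24, 25, 28, 33, 49, 56
The 2 values of 24 occupy positions 4–5 → each gets rank 5.
Batch X values → pooled ranks: 25→6, 4→1, 6→2, 56→10
Rank sum = 6 + 1 + 2 + 10 = 19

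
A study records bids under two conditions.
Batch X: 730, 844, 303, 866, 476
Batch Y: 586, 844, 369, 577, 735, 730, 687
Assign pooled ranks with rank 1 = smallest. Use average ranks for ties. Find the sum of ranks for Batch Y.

44

Sorted (ascending): 303, 369, 476, 577, 586, 687, 730, 730, 735, 844, 844, 866
The 2 values of 730 occupy positions 7–8 → average rank (7+8)/2 = 7.5.
The 2 values of 844 occupy positions 10–11 → average rank (10+11)/2 = 10.5.
Batch Y values → pooled ranks: 586→5, 844→10.5, 369→2, 577→4, 735→9, 730→7.5, 687→6
Rank sum = 5 + 10.5 + 2 + 4 + 9 + 7.5 + 6 = 44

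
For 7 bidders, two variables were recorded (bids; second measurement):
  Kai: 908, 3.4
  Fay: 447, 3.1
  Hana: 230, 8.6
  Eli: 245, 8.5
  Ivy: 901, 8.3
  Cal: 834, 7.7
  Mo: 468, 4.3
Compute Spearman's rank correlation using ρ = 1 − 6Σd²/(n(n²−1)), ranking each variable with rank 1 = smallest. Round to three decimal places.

-0.500

Ranks of variable 1: 7, 3, 1, 2, 6, 5, 4
Ranks of variable 2: 2, 1, 7, 6, 5, 4, 3
d = r₁ − r₂: 5, 2, -6, -4, 1, 1, 1
d²: 25, 4, 36, 16, 1, 1, 1; Σd² = 84
ρ = 1 − 6·84/(7·48) = 1 − 504/336 = -0.500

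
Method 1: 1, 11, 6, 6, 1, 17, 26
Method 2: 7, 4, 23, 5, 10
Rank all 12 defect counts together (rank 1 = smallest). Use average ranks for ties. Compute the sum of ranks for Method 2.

Sorted (ascending): 1, 1, 4, 5, 6, 6, 7, 10, 11, 17, 23, 26
The 2 values of 1 occupy positions 1–2 → average rank (1+2)/2 = 1.5.
The 2 values of 6 occupy positions 5–6 → average rank (5+6)/2 = 5.5.
Method 2 values → pooled ranks: 7→7, 4→3, 23→11, 5→4, 10→8
Rank sum = 7 + 3 + 11 + 4 + 8 = 33

33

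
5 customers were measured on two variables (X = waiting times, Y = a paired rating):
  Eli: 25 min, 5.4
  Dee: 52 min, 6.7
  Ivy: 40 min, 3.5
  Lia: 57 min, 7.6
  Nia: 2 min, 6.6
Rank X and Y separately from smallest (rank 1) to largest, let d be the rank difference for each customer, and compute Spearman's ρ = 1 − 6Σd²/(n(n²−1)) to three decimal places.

0.600

Ranks of variable 1: 2, 4, 3, 5, 1
Ranks of variable 2: 2, 4, 1, 5, 3
d = r₁ − r₂: 0, 0, 2, 0, -2
d²: 0, 0, 4, 0, 4; Σd² = 8
ρ = 1 − 6·8/(5·24) = 1 − 48/120 = 0.600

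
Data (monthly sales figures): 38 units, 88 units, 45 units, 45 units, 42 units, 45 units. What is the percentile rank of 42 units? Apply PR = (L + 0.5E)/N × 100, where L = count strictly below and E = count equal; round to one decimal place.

25.0

N = 6.
Strictly below 42: 1. Equal to 42: 1.
PR = (1 + 0.5·1)/6 × 100 = 25.0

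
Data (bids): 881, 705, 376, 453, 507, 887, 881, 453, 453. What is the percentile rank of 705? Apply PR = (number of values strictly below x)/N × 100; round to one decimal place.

N = 9.
Strictly below 705: 5. Equal to 705: 1.
PR = 5/9 × 100 = 55.6

55.6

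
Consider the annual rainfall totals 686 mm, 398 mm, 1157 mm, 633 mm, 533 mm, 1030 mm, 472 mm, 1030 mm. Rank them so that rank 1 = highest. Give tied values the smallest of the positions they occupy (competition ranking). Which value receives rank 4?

Sorted (descending): 1157, 1030, 1030, 686, 633, 533, 472, 398
The 2 values of 1030 occupy positions 2–3 → each gets rank 2.
Rank 4 → value 686.

686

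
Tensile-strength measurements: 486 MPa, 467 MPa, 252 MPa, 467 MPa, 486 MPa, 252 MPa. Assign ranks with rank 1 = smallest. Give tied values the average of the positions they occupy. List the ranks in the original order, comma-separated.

Sorted (ascending): 252, 252, 467, 467, 486, 486
The 2 values of 252 occupy positions 1–2 → average rank (1+2)/2 = 1.5.
The 2 values of 467 occupy positions 3–4 → average rank (3+4)/2 = 3.5.
The 2 values of 486 occupy positions 5–6 → average rank (5+6)/2 = 5.5.

5.5, 3.5, 1.5, 3.5, 5.5, 1.5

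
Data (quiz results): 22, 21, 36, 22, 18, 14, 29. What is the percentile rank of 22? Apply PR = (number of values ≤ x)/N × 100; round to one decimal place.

71.4

N = 7.
Strictly below 22: 3. Equal to 22: 2.
PR = 5/7 × 100 = 71.4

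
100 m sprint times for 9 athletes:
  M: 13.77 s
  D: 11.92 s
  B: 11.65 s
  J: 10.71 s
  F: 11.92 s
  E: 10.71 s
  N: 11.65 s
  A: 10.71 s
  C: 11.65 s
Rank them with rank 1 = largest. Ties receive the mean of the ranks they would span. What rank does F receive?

Sorted (descending): 13.77, 11.92, 11.92, 11.65, 11.65, 11.65, 10.71, 10.71, 10.71
The 2 values of 11.92 occupy positions 2–3 → average rank (2+3)/2 = 2.5.
The 3 values of 11.65 occupy positions 4–6 → average rank 5.
The 3 values of 10.71 occupy positions 7–9 → average rank 8.
F has value 11.92 s → rank 2.5.

2.5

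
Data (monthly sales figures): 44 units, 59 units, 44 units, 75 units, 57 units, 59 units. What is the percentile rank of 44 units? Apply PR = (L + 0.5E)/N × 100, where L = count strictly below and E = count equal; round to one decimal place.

16.7

N = 6.
Strictly below 44: 0. Equal to 44: 2.
PR = (0 + 0.5·2)/6 × 100 = 16.7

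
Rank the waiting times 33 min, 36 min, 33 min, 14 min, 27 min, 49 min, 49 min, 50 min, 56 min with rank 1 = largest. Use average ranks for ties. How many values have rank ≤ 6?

Sorted (descending): 56, 50, 49, 49, 36, 33, 33, 27, 14
The 2 values of 49 occupy positions 3–4 → average rank (3+4)/2 = 3.5.
The 2 values of 33 occupy positions 6–7 → average rank (6+7)/2 = 6.5.
Ranks ≤ 6: {1, 2, 3.5, 3.5, 5} → 5 values.

5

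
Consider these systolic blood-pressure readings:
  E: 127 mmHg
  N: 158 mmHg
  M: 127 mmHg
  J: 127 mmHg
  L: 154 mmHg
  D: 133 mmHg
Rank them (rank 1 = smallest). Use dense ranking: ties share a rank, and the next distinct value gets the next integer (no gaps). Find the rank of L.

Sorted (ascending): 127, 127, 127, 133, 154, 158
The 3 values of 127 share dense rank 1.
Remaining distinct values take the next consecutive integers.
L has value 154 mmHg → rank 3.

3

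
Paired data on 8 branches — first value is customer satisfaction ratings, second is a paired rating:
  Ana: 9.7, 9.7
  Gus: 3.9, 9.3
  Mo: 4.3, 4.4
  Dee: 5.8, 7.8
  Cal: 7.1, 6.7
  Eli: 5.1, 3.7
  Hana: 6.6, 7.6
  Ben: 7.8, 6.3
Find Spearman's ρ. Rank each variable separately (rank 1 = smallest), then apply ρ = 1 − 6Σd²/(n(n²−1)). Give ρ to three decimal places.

Ranks of variable 1: 8, 1, 2, 4, 6, 3, 5, 7
Ranks of variable 2: 8, 7, 2, 6, 4, 1, 5, 3
d = r₁ − r₂: 0, -6, 0, -2, 2, 2, 0, 4
d²: 0, 36, 0, 4, 4, 4, 0, 16; Σd² = 64
ρ = 1 − 6·64/(8·63) = 1 − 384/504 = 0.238

0.238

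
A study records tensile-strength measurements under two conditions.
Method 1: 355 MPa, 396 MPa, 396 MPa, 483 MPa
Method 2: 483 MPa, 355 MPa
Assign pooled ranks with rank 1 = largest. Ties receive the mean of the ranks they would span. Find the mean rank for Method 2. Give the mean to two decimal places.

3.50

Sorted (descending): 483, 483, 396, 396, 355, 355
The 2 values of 483 occupy positions 1–2 → average rank (1+2)/2 = 1.5.
The 2 values of 396 occupy positions 3–4 → average rank (3+4)/2 = 3.5.
The 2 values of 355 occupy positions 5–6 → average rank (5+6)/2 = 5.5.
Method 2 values → pooled ranks: 483→1.5, 355→5.5
Mean rank = (1.5 + 5.5) / 2 = 3.50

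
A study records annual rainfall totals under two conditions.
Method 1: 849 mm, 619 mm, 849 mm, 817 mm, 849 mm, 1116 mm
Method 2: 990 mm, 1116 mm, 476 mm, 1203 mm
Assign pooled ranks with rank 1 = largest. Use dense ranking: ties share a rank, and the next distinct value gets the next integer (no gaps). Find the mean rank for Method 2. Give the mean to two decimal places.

Sorted (descending): 1203, 1116, 1116, 990, 849, 849, 849, 817, 619, 476
The 2 values of 1116 share dense rank 2.
The 3 values of 849 share dense rank 4.
Remaining distinct values take the next consecutive integers.
Method 2 values → pooled ranks: 990→3, 1116→2, 476→7, 1203→1
Mean rank = (3 + 2 + 7 + 1) / 4 = 3.25

3.25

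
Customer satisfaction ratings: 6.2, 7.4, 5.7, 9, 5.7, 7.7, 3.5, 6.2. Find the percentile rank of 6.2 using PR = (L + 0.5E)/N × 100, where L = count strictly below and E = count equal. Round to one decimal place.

N = 8.
Strictly below 6.2: 3. Equal to 6.2: 2.
PR = (3 + 0.5·2)/8 × 100 = 50.0

50.0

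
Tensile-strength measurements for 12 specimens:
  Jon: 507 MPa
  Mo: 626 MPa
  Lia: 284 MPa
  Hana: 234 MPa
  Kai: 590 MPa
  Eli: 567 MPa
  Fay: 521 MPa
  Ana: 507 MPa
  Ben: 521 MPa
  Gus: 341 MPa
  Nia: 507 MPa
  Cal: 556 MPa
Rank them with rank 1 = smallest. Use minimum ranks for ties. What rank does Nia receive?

4

Sorted (ascending): 234, 284, 341, 507, 507, 507, 521, 521, 556, 567, 590, 626
The 3 values of 507 occupy positions 4–6 → each gets rank 4.
The 2 values of 521 occupy positions 7–8 → each gets rank 7.
Nia has value 507 MPa → rank 4.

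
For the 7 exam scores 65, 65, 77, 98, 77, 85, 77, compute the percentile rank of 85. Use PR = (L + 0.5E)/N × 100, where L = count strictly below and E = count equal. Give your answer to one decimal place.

N = 7.
Strictly below 85: 5. Equal to 85: 1.
PR = (5 + 0.5·1)/7 × 100 = 78.6

78.6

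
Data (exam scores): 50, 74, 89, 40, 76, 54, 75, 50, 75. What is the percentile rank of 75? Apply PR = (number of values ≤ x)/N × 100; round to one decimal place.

77.8

N = 9.
Strictly below 75: 5. Equal to 75: 2.
PR = 7/9 × 100 = 77.8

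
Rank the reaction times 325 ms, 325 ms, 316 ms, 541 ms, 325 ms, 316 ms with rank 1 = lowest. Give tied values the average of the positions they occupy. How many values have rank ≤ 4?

5

Sorted (ascending): 316, 316, 325, 325, 325, 541
The 2 values of 316 occupy positions 1–2 → average rank (1+2)/2 = 1.5.
The 3 values of 325 occupy positions 3–5 → average rank 4.
Ranks ≤ 4: {1.5, 1.5, 4, 4, 4} → 5 values.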